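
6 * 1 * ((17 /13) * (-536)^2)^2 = 143122611462144 /169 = 846879357764.17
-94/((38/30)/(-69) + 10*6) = -97290/62081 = -1.57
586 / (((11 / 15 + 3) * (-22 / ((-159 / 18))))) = 77645 / 1232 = 63.02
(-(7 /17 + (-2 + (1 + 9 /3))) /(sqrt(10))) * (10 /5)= -41 * sqrt(10) /85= -1.53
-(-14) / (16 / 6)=21 / 4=5.25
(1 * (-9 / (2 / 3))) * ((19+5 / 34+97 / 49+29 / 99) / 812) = -10598451 / 29761424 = -0.36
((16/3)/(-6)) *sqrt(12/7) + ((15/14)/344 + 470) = 2263535/4816-16 *sqrt(21)/63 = 468.84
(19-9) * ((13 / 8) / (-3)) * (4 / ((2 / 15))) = -325 / 2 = -162.50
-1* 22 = -22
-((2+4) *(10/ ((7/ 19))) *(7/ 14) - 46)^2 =-61504/ 49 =-1255.18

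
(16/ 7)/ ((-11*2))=-8/ 77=-0.10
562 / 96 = 281 / 48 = 5.85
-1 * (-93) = 93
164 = 164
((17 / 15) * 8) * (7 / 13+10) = 18632 / 195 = 95.55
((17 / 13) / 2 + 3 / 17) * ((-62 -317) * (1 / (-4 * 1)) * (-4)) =-139093 / 442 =-314.69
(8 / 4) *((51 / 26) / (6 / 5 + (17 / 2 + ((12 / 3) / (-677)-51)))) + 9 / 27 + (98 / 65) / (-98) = 935284 / 4194615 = 0.22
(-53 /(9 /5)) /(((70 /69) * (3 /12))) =-2438 /21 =-116.10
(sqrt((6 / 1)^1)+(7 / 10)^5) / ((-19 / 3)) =-3*sqrt(6) / 19-50421 / 1900000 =-0.41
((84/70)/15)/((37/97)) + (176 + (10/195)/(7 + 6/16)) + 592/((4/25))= 8250236494/2128425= 3876.22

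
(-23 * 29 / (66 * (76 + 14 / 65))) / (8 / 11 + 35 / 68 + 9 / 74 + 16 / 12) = -27270295 / 554652317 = -0.05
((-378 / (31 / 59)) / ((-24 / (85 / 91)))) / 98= 45135 / 157976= 0.29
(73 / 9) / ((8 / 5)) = 365 / 72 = 5.07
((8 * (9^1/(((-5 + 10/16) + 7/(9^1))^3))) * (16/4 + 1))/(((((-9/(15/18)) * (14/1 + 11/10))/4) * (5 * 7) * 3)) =33177600/18364295803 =0.00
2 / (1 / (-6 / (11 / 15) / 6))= -30 / 11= -2.73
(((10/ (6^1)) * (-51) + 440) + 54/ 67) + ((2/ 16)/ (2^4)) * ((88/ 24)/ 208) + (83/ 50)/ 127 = 6045642254471/ 16990771200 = 355.82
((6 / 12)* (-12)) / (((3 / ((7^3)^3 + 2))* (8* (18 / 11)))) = -147963233 / 24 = -6165134.71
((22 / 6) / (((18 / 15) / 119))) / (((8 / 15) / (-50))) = -818125 / 24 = -34088.54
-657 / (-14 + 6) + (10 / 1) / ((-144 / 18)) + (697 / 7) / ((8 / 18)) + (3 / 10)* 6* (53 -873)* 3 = -230893 / 56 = -4123.09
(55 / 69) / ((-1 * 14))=-55 / 966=-0.06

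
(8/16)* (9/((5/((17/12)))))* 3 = 153/40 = 3.82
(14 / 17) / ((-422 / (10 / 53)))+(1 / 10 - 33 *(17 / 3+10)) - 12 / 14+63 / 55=-75624498701 / 146385470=-516.61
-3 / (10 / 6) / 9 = -1 / 5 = -0.20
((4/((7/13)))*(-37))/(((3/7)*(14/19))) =-18278/21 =-870.38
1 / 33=0.03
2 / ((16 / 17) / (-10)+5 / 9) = 1530 / 353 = 4.33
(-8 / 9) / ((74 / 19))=-76 / 333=-0.23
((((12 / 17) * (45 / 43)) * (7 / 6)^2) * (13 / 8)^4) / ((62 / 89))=10.06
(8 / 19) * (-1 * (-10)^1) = 80 / 19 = 4.21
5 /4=1.25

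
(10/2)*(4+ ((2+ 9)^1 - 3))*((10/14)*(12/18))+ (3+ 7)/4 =31.07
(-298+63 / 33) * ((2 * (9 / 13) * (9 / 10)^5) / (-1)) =1730903337 / 7150000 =242.08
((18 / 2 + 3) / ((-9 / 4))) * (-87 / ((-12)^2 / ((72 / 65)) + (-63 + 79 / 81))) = 6.83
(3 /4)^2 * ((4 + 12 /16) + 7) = 423 /64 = 6.61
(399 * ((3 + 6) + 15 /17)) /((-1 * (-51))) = 22344 /289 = 77.31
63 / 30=21 / 10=2.10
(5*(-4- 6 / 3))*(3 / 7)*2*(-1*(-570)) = -102600 / 7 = -14657.14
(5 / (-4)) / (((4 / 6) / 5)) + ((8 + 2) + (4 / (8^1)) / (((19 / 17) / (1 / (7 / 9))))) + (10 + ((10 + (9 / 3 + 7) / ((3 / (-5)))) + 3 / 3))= 17663 / 3192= 5.53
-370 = -370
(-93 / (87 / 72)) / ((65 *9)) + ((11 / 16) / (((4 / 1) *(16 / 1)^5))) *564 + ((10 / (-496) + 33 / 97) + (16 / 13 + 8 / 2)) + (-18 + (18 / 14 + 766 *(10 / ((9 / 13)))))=66220319557078812787 / 5991081506242560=11053.15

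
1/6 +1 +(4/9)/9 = 197/162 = 1.22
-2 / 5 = -0.40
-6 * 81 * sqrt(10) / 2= -243 * sqrt(10)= -768.43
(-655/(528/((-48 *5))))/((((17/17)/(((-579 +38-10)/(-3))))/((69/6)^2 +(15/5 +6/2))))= 997902325/132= 7559866.10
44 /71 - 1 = -27 /71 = -0.38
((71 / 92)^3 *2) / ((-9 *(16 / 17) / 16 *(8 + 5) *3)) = -6084487 / 136659744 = -0.04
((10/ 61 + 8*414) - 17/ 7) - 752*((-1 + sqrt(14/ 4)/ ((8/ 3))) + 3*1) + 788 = 2066.16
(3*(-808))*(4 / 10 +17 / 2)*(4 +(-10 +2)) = 86294.40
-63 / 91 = -9 / 13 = -0.69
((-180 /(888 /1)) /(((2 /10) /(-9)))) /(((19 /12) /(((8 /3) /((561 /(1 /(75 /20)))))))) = 960 /131461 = 0.01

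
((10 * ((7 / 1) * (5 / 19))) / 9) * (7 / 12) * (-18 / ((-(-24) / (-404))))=123725 / 342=361.77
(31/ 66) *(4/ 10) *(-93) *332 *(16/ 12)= -1276208/ 165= -7734.59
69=69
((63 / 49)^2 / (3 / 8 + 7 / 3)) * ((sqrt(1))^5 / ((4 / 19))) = 9234 / 3185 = 2.90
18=18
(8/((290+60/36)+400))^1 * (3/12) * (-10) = -12/415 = -0.03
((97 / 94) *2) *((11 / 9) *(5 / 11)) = 485 / 423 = 1.15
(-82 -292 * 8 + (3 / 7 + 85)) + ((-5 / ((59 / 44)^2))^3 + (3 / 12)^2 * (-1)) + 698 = -7823958312444639 / 4724219767792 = -1656.14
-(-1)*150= 150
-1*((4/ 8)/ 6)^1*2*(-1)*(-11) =-11/ 6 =-1.83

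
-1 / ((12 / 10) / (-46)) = 115 / 3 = 38.33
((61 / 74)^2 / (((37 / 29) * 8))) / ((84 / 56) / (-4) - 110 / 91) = -9819719 / 233611636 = -0.04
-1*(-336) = 336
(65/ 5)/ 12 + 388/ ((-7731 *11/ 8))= 356095/ 340164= 1.05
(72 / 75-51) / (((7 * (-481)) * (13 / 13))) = 1251 / 84175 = 0.01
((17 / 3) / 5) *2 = 2.27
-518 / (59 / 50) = -25900 / 59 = -438.98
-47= -47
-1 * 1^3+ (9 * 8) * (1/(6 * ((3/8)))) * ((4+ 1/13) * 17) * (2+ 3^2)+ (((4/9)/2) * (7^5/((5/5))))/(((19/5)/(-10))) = 14566.65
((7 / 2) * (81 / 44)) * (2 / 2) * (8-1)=3969 / 88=45.10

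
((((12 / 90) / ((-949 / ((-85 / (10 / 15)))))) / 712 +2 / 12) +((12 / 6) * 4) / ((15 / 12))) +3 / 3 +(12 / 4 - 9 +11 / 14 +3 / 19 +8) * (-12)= -37415851241 / 1347997560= -27.76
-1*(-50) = 50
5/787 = 0.01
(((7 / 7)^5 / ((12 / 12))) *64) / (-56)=-8 / 7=-1.14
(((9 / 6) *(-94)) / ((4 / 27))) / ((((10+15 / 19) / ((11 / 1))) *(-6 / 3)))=795663 / 1640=485.16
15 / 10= 3 / 2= 1.50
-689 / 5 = -137.80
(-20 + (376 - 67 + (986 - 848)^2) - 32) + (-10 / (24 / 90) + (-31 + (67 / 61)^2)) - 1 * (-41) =143442365 / 7442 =19274.71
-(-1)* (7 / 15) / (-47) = -7 / 705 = -0.01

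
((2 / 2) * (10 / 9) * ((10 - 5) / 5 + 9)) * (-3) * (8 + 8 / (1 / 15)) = -12800 / 3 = -4266.67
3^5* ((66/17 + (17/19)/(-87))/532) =8813529/4983244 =1.77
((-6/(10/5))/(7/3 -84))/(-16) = -9/3920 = -0.00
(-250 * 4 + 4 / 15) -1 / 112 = -1679567 / 1680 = -999.74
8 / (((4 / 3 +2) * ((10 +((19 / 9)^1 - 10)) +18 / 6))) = 54 / 115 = 0.47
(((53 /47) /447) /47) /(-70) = -53 /69119610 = -0.00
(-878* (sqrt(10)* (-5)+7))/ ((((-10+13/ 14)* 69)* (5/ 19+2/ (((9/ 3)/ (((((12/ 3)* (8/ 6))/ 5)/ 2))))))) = -19.98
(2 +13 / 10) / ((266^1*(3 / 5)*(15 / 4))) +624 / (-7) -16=-209749 / 1995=-105.14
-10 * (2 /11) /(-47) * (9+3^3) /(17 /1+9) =0.05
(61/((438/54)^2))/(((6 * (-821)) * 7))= -1647/61251526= -0.00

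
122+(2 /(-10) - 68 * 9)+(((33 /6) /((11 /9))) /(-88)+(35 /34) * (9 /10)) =-7320297 /14960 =-489.32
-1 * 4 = -4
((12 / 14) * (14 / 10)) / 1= 6 / 5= 1.20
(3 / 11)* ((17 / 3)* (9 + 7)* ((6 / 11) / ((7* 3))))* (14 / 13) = 0.69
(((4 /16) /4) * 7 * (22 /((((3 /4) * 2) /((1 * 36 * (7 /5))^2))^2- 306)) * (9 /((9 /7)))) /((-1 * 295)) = 120758698368 /161794251417545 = 0.00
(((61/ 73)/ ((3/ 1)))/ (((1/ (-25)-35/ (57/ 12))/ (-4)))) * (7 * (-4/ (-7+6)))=3245200/ 770661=4.21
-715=-715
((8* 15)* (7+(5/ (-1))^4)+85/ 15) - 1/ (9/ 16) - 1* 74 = 75769.89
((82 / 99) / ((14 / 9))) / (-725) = -41 / 55825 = -0.00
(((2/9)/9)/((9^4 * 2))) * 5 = 5/531441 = 0.00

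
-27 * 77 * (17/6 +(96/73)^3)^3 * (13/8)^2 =-22049185088580866425334125/30142252394633171456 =-731504.23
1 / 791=0.00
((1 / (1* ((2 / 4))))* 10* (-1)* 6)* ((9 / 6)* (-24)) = 4320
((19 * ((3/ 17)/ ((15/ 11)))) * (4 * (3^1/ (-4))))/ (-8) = 627/ 680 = 0.92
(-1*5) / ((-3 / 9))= 15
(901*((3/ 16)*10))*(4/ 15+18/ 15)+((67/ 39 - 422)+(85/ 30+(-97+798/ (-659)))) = 201710737/ 102804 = 1962.09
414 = 414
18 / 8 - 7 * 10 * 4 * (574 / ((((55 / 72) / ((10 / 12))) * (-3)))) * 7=18000739 / 44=409107.70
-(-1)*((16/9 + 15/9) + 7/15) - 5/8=1183/360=3.29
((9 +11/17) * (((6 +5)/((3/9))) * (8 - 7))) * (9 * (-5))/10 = -24354/17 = -1432.59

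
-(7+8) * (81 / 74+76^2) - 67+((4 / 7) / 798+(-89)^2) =-16287041399 / 206682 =-78802.42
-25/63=-0.40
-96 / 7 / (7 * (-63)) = 32 / 1029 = 0.03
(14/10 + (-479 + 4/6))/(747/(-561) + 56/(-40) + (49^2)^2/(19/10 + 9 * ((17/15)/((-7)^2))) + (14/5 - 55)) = -1381945334/7923271566711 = -0.00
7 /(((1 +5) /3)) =7 /2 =3.50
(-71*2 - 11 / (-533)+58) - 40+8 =-61817 / 533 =-115.98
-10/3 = -3.33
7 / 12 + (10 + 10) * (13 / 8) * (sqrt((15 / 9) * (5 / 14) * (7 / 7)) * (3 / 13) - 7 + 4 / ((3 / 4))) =-47.80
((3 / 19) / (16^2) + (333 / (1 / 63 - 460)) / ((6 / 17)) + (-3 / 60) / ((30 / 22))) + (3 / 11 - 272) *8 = -253029360319919 / 116286931200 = -2175.91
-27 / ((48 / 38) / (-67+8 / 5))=1397.92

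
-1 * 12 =-12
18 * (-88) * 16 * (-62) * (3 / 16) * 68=20034432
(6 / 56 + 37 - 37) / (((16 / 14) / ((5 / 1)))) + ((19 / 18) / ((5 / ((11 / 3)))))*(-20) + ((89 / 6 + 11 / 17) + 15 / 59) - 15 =-12373289 / 866592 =-14.28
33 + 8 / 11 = 371 / 11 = 33.73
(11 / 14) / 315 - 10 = -44089 / 4410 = -10.00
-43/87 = -0.49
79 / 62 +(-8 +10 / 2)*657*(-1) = 1972.27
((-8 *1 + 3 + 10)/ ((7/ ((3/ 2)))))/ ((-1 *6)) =-5/ 28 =-0.18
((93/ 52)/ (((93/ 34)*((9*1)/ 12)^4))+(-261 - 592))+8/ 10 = -4475953/ 5265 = -850.13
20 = 20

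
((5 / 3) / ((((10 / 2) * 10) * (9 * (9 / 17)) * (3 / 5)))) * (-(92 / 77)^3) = -6618848 / 332812557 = -0.02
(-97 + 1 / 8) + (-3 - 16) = -927 / 8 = -115.88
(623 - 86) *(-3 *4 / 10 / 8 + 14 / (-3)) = -51731 / 20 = -2586.55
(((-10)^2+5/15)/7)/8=43/24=1.79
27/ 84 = 9/ 28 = 0.32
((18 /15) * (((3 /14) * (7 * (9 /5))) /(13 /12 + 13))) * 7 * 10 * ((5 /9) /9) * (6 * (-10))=-10080 /169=-59.64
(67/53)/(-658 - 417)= -67/56975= -0.00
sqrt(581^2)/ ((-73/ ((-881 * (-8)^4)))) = 2096582656/ 73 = 28720310.36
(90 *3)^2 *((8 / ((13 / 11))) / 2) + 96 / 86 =137927424 / 559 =246739.58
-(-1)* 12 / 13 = 12 / 13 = 0.92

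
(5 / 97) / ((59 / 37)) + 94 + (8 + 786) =5082209 / 5723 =888.03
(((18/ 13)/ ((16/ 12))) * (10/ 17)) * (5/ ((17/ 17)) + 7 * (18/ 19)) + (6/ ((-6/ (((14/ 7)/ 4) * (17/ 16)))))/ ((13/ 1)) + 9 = 126973/ 7904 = 16.06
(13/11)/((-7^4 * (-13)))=1/26411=0.00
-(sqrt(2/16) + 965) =-965 - sqrt(2)/4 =-965.35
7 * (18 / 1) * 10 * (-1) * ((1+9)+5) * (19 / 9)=-39900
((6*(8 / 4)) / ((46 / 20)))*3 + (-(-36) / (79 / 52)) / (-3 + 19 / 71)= 1230192 / 176249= 6.98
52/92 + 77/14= 279/46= 6.07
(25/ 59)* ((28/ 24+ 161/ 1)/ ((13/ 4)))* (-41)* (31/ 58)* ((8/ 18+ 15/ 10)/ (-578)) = 1082097625/ 694248516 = 1.56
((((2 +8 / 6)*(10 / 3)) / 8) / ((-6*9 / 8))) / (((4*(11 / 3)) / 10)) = -125 / 891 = -0.14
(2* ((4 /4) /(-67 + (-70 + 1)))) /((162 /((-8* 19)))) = 19 /1377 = 0.01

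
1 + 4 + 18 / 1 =23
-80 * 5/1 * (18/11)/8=-900/11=-81.82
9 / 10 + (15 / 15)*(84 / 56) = 12 / 5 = 2.40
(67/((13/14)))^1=72.15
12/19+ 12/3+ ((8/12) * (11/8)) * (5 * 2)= 1573/114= 13.80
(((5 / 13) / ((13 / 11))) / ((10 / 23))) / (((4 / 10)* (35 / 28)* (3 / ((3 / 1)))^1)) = 253 / 169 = 1.50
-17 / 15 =-1.13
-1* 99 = -99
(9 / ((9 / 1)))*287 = 287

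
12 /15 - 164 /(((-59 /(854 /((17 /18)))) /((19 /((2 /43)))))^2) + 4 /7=-226337630825920128 /35210315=-6428162622.97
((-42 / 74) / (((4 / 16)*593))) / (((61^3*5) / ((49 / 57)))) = -0.00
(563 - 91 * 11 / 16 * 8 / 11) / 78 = 6.63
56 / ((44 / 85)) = 1190 / 11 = 108.18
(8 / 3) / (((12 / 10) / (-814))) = -16280 / 9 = -1808.89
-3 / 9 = -1 / 3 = -0.33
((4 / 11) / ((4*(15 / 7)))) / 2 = 7 / 330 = 0.02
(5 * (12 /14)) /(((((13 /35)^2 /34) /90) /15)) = 240975000 /169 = 1425887.57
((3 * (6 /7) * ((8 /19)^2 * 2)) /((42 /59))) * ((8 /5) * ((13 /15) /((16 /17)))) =834496 /442225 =1.89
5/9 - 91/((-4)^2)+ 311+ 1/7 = 308459/1008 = 306.01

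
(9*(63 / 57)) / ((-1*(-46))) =189 / 874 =0.22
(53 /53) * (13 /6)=13 /6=2.17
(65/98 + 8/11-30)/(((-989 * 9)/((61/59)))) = 1881301/566121402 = 0.00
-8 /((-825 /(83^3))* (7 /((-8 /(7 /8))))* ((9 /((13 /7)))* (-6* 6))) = 951453568 /22920975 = 41.51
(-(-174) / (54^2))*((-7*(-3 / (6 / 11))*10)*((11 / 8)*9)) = 122815 / 432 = 284.29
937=937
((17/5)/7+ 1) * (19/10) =494/175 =2.82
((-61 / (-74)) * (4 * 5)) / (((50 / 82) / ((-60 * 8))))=-480192 / 37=-12978.16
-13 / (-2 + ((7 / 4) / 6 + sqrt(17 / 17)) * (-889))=312 / 27607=0.01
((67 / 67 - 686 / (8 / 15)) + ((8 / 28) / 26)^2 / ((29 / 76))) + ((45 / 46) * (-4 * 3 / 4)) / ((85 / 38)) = -483223616403 / 375593036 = -1286.56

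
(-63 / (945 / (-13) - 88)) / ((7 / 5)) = 585 / 2089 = 0.28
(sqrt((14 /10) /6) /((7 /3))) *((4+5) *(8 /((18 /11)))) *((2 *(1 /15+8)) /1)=5324 *sqrt(210) /525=146.96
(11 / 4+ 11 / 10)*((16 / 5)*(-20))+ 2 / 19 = -23398 / 95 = -246.29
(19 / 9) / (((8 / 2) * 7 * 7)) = 19 / 1764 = 0.01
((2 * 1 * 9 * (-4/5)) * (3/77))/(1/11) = -6.17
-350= -350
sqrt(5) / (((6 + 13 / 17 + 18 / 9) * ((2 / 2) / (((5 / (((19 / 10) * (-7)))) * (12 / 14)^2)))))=-30600 * sqrt(5) / 971033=-0.07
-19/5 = -3.80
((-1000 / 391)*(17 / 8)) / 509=-125 / 11707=-0.01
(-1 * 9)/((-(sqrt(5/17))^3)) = 153 * sqrt(85)/25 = 56.42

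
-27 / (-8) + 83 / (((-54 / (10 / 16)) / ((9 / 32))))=4769 / 1536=3.10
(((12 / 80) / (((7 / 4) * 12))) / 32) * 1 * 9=9 / 4480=0.00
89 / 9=9.89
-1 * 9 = -9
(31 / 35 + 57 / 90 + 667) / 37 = 140389 / 7770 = 18.07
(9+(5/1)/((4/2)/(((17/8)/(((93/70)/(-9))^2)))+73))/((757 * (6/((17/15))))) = 117214949/51801014165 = 0.00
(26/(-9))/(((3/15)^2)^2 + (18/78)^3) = -207.99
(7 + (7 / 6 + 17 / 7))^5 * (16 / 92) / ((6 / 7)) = 17450185778125 / 644121072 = 27091.47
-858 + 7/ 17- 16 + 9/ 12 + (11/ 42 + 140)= -1046119/ 1428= -732.58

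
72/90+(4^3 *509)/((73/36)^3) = 7600885348/1945085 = 3907.74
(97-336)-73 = -312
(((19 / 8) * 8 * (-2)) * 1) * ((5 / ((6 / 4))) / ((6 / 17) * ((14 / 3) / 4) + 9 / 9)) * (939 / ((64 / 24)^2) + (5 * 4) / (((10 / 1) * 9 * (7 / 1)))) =-860053715 / 72576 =-11850.39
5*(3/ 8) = 15/ 8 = 1.88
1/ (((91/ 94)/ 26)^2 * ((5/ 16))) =565504/ 245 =2308.18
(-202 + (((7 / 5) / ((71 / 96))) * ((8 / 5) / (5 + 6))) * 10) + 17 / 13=-10048369 / 50765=-197.94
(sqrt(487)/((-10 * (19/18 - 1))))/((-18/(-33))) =-33 * sqrt(487)/10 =-72.82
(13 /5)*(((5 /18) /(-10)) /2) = -13 /360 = -0.04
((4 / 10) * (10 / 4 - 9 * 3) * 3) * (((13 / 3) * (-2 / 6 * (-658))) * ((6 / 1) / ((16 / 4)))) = -209573 / 5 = -41914.60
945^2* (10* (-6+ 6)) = 0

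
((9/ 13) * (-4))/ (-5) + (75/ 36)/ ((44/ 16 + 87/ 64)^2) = 9134252/ 13487955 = 0.68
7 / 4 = 1.75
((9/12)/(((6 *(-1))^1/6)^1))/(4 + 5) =-1/12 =-0.08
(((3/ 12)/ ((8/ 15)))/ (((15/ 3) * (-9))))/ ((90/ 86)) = -0.01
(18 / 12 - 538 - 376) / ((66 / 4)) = -1825 / 33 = -55.30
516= 516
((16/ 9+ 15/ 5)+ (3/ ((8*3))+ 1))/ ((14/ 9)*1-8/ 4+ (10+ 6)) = 85/ 224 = 0.38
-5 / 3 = -1.67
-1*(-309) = 309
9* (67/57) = 201/19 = 10.58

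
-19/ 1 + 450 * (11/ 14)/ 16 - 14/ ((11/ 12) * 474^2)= 71464123/ 23066736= 3.10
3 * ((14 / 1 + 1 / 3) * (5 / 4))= 215 / 4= 53.75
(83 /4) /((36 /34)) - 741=-51941 /72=-721.40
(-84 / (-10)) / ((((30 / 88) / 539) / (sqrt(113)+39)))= 332024 * sqrt(113) / 25+12948936 / 25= 659135.98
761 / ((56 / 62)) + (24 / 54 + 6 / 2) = 213187 / 252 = 845.98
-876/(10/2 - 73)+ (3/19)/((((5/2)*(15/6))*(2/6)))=104637/8075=12.96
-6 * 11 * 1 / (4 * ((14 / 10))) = -165 / 14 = -11.79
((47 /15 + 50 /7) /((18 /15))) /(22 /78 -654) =-14027 /1070790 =-0.01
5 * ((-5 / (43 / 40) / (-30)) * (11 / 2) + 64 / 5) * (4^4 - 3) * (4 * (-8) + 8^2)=71293376 / 129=552661.83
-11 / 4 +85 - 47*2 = -47 / 4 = -11.75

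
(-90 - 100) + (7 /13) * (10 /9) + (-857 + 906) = -16427 /117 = -140.40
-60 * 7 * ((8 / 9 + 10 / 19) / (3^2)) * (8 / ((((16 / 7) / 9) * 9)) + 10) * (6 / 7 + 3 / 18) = -52030 / 57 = -912.81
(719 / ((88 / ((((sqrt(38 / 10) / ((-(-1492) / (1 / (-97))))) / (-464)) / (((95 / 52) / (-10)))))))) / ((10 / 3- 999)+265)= 28041 * sqrt(95) / 153820910679040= 0.00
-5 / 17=-0.29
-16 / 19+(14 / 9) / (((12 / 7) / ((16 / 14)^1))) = 100 / 513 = 0.19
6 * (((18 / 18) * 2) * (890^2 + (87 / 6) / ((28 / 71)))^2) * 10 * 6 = 88550070596832645 / 196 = 451786074473635.94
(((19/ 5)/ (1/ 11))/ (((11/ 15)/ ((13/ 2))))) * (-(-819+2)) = 605397/ 2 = 302698.50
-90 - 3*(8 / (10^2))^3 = -90.00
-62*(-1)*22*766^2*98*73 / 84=204485639512 / 3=68161879837.33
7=7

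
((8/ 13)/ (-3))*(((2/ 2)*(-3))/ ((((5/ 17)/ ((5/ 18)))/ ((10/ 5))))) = 136/ 117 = 1.16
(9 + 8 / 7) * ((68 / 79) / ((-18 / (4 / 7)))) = -9656 / 34839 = -0.28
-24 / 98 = -12 / 49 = -0.24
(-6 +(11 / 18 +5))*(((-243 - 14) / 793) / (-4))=-1799 / 57096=-0.03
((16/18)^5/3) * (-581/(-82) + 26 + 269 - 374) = -96616448/7263027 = -13.30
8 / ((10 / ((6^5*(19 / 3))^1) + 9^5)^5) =72424082058251958484992 / 6499137958000187958428877722449991696725396901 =0.00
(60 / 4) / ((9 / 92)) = 153.33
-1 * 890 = -890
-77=-77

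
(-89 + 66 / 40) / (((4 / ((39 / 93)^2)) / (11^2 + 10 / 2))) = -18600309 / 38440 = -483.88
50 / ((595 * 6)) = 5 / 357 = 0.01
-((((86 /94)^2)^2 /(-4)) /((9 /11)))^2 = -0.05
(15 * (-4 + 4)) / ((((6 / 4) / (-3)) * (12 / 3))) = 0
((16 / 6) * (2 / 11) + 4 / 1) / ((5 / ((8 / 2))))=592 / 165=3.59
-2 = -2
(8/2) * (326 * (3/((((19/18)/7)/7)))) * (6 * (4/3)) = 27603072/19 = 1452793.26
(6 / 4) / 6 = 1 / 4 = 0.25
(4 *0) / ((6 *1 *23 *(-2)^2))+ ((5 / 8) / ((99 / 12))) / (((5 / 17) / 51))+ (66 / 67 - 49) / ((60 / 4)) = 219671 / 22110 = 9.94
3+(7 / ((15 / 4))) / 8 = 97 / 30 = 3.23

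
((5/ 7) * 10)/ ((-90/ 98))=-70/ 9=-7.78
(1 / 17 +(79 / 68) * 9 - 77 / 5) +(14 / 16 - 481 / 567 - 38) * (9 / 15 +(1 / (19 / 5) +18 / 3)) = -972486827 / 3662820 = -265.50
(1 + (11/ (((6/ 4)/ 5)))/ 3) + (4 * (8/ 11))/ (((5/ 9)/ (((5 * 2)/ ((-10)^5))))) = 4090463/ 309375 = 13.22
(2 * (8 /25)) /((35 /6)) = 96 /875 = 0.11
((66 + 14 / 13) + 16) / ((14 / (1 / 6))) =90 / 91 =0.99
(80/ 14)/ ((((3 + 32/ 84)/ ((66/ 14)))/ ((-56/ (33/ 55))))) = -52800/ 71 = -743.66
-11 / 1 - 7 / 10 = -117 / 10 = -11.70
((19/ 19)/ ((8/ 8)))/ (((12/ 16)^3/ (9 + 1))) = 640/ 27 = 23.70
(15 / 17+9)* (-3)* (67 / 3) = -11256 / 17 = -662.12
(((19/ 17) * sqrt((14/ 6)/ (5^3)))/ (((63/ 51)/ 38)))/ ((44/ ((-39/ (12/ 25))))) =-4693 * sqrt(105)/ 5544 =-8.67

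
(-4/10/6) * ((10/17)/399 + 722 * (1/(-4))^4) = -2449943/13023360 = -0.19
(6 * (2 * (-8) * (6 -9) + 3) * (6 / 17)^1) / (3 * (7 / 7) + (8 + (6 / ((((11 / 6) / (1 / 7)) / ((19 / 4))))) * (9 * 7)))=297 / 415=0.72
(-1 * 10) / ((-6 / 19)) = 95 / 3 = 31.67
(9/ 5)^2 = 81/ 25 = 3.24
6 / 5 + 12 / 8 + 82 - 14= 707 / 10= 70.70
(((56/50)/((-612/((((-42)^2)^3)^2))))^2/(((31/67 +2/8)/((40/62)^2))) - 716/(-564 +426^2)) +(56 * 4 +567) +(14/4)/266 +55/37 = 37435317446353005526420495479458276233279289116639/21082752926710950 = 1775637061084373510332650000000000.00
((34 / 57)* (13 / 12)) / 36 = 221 / 12312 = 0.02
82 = 82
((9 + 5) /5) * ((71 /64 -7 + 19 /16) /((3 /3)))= -2107 /160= -13.17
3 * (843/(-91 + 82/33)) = -28.57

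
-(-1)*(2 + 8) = 10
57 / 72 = 19 / 24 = 0.79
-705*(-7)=4935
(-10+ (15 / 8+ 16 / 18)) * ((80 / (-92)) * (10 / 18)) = 13025 / 3726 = 3.50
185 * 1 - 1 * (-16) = 201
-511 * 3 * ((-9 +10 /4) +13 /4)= 19929 /4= 4982.25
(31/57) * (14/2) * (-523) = -113491/57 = -1991.07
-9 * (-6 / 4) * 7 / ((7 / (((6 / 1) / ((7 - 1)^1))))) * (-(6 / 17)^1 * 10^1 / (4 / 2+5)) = -810 / 119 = -6.81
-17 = -17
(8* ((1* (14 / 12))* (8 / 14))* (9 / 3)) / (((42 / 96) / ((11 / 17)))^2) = 495616 / 14161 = 35.00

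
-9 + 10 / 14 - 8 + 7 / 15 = -15.82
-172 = -172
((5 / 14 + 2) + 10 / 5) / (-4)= -61 / 56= -1.09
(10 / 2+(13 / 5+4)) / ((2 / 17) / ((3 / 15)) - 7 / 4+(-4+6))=3944 / 285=13.84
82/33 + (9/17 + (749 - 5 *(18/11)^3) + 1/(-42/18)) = 346718597/475167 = 729.68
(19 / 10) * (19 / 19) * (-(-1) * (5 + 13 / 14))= 1577 / 140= 11.26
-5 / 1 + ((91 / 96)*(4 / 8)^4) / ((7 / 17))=-7459 / 1536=-4.86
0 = 0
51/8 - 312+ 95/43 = -104375/344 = -303.42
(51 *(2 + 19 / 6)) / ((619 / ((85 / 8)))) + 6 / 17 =820939 / 168368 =4.88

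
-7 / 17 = -0.41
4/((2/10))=20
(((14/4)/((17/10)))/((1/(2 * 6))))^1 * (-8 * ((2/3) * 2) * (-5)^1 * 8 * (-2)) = -358400/17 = -21082.35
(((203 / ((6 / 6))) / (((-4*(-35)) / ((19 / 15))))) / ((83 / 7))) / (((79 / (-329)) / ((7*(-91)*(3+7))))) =808323061 / 196710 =4109.21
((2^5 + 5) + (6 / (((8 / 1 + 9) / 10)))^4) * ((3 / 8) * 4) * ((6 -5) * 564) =13578534342 / 83521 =162576.29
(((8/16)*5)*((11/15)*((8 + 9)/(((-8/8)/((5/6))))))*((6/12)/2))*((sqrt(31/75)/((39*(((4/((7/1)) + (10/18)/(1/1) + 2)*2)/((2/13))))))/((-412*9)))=1309*sqrt(93)/17776863936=0.00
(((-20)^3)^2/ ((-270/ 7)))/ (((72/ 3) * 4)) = -1400000/ 81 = -17283.95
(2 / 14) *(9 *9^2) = 729 / 7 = 104.14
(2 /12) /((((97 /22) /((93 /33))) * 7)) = 31 /2037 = 0.02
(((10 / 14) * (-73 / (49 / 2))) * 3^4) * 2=-118260 / 343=-344.78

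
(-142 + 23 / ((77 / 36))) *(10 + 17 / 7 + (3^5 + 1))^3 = -58448403446750 / 26411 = -2213032579.11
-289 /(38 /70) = -10115 /19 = -532.37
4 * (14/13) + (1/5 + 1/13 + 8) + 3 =1013/65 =15.58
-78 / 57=-26 / 19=-1.37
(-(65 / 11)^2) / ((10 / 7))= -5915 / 242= -24.44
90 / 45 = 2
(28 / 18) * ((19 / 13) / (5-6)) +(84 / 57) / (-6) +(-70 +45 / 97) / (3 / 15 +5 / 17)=-143.25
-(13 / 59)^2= -169 / 3481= -0.05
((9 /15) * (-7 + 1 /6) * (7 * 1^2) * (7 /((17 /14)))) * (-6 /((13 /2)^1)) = 168756 /1105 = 152.72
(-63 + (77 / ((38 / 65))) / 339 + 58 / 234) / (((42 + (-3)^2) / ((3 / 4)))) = -0.92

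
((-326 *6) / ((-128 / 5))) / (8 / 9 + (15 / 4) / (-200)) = 87.81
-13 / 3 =-4.33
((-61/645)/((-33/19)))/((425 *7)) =1159/63322875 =0.00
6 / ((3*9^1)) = 2 / 9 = 0.22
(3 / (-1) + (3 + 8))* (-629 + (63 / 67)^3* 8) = -1497436408 / 300763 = -4978.79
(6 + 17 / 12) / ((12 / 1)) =89 / 144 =0.62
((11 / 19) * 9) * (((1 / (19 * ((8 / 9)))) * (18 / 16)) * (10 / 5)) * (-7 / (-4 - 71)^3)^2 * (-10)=-539 / 282031250000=-0.00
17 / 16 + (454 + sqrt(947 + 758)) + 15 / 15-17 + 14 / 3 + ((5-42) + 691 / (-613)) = sqrt(1705) + 11934431 / 29424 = 446.89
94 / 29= 3.24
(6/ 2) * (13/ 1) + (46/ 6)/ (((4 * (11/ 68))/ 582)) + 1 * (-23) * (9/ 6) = 6900.32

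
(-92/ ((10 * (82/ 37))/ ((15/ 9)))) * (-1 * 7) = 5957/ 123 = 48.43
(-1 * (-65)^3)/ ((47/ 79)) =21695375/ 47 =461603.72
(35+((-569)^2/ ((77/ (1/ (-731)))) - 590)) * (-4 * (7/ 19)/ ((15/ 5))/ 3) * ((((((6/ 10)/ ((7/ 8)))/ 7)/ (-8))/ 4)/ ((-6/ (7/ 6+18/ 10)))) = 0.14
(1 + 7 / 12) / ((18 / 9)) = 19 / 24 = 0.79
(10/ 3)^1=3.33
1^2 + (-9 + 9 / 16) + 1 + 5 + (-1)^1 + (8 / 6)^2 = -95 / 144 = -0.66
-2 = -2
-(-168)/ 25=168/ 25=6.72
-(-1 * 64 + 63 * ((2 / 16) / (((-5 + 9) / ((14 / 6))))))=1901 / 32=59.41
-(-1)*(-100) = -100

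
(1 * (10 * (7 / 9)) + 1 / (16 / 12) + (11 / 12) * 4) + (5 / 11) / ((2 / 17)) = 6359 / 396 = 16.06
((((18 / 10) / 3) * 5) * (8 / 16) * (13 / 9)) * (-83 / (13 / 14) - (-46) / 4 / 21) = -48505 / 252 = -192.48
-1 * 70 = -70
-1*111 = -111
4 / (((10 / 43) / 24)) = 2064 / 5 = 412.80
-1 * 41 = -41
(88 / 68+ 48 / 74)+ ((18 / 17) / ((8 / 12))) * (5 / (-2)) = -2551 / 1258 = -2.03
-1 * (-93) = 93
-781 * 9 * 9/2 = -63261/2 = -31630.50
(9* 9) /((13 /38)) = 3078 /13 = 236.77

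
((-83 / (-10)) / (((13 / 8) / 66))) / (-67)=-21912 / 4355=-5.03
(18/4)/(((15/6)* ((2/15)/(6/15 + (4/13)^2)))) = 5643/845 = 6.68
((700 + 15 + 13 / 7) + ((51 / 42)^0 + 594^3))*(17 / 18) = 8313550307 / 42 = 197941673.98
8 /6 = 4 /3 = 1.33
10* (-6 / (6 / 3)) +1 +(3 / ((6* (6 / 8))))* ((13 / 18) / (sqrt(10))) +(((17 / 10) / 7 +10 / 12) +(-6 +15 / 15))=-3457 / 105 +13* sqrt(10) / 270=-32.77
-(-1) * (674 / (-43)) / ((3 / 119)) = -80206 / 129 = -621.75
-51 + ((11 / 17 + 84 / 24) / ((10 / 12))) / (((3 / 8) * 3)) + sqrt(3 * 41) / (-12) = -3959 / 85 - sqrt(123) / 12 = -47.50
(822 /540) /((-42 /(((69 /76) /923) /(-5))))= 3151 /441932400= 0.00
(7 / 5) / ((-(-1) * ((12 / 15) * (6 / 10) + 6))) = 35 / 162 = 0.22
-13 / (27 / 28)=-364 / 27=-13.48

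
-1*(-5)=5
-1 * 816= -816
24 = 24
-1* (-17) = 17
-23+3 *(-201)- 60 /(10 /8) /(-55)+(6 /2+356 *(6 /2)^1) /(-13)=-505871 /715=-707.51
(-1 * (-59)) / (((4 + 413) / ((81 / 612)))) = 177 / 9452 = 0.02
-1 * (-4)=4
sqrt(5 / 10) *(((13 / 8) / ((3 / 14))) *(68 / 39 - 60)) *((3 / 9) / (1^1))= -1988 *sqrt(2) / 27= -104.13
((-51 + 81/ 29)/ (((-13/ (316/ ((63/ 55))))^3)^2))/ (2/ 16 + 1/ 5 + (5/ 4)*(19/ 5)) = -513741371387522659701760000000/ 592210620561624467949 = -867497734.00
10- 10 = 0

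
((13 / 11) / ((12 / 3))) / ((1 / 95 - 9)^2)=117325 / 32089904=0.00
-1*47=-47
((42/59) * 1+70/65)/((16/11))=1.23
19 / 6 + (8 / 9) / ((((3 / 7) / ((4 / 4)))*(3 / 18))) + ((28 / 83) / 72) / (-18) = 419807 / 26892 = 15.61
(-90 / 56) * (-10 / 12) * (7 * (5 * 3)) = 1125 / 8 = 140.62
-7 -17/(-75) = -508/75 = -6.77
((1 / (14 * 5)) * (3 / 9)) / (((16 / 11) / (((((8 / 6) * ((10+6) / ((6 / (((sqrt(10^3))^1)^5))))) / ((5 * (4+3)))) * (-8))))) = -35200000 * sqrt(10) / 1323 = -84136.19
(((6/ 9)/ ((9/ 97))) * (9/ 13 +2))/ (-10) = -679/ 351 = -1.93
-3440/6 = -1720/3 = -573.33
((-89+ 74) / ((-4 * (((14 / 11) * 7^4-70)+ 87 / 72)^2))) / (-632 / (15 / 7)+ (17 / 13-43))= -1019304 / 816390250625725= -0.00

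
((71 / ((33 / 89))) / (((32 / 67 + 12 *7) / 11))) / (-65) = -0.38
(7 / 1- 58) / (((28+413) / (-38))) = 646 / 147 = 4.39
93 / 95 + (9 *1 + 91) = 9593 / 95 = 100.98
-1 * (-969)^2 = -938961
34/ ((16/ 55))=935/ 8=116.88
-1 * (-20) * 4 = 80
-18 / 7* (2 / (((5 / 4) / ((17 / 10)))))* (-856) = 1047744 / 175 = 5987.11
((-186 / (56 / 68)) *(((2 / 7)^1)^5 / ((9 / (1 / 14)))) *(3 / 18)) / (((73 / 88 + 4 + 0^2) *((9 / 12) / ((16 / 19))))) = -1396736 / 10561938975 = -0.00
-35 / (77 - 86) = 3.89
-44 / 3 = -14.67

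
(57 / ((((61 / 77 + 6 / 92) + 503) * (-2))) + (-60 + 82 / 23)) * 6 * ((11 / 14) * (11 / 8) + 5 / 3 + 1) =-2919387272945 / 2298645944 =-1270.05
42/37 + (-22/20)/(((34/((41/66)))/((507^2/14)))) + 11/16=-64669553/176120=-367.19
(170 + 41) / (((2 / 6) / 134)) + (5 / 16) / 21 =28500197 / 336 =84822.01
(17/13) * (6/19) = 102/247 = 0.41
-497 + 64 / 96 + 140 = -1069 / 3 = -356.33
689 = 689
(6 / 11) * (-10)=-60 / 11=-5.45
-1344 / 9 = -149.33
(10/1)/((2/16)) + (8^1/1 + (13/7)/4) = 88.46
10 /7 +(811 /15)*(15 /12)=69.01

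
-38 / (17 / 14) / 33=-532 / 561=-0.95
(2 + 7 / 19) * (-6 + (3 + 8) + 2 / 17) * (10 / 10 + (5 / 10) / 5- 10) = -69687 / 646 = -107.87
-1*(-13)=13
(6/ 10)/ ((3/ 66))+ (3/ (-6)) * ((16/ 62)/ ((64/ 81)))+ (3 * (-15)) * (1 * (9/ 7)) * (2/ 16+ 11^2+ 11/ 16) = -61061079/ 8680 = -7034.69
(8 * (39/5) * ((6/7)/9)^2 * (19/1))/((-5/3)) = -7904/1225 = -6.45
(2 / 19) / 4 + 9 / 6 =29 / 19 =1.53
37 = 37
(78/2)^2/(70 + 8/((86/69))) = 65403/3286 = 19.90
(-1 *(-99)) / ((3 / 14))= 462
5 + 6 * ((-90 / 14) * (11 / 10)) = -262 / 7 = -37.43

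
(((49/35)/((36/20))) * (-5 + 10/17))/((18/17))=-175/54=-3.24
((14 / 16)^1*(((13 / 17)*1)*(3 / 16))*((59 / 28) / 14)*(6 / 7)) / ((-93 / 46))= -52923 / 6610688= -0.01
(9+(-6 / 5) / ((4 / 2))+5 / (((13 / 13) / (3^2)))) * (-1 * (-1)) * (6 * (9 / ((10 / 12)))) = 3460.32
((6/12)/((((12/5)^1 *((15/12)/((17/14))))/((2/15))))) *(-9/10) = -17/700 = -0.02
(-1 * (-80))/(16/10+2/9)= 1800/41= 43.90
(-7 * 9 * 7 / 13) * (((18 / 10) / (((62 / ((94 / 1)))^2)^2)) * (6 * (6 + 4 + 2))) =-1394456680008 / 60028865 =-23229.77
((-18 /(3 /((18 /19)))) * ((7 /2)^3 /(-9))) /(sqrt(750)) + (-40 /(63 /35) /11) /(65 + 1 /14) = -2800 /90189 + 343 * sqrt(30) /1900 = 0.96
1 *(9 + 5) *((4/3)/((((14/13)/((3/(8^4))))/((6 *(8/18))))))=13/384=0.03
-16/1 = -16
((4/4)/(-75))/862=-1/64650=-0.00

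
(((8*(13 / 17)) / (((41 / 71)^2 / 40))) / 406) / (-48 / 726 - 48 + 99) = 1268718880 / 35752370353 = 0.04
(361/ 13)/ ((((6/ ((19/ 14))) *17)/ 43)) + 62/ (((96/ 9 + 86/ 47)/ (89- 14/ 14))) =7400444969/ 16354884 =452.49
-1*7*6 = -42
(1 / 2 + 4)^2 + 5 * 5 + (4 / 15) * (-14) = 2491 / 60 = 41.52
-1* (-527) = 527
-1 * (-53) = 53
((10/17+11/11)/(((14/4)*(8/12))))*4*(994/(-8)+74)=-16281/119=-136.82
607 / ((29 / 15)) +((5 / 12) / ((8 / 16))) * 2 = 27460 / 87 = 315.63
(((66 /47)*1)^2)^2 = 18974736 /4879681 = 3.89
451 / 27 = 16.70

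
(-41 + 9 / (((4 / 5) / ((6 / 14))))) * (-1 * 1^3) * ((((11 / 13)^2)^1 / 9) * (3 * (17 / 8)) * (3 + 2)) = 10418705 / 113568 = 91.74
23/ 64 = 0.36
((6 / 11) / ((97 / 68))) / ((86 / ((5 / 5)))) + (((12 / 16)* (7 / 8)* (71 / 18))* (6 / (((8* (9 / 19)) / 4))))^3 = 38633431280433571 / 8767995641856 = 4406.19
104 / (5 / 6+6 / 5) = 3120 / 61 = 51.15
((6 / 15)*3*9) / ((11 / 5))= 54 / 11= 4.91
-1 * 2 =-2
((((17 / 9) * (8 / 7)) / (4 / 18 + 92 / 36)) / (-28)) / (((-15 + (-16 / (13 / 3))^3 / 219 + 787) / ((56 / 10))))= -5452954 / 27076277375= -0.00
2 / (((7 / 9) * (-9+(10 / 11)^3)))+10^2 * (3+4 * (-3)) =-69191658 / 76853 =-900.31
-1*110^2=-12100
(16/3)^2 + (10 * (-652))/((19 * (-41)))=258104/7011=36.81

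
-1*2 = -2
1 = 1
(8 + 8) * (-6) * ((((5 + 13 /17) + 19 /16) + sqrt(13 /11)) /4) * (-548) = 13152 * sqrt(143) /11 + 1554402 /17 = 105733.14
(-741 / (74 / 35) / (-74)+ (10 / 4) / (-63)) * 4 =1620215 / 86247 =18.79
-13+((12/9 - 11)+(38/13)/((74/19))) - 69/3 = -64814/1443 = -44.92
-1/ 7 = -0.14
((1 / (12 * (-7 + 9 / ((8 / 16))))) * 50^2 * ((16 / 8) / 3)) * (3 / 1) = 1250 / 33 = 37.88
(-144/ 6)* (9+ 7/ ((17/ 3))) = -4176/ 17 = -245.65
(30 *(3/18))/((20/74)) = 37/2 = 18.50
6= 6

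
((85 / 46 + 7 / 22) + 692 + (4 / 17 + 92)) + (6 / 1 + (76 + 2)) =3743596 / 4301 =870.40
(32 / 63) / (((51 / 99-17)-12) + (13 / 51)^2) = -101728 / 5691847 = -0.02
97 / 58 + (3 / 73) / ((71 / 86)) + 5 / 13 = 2.11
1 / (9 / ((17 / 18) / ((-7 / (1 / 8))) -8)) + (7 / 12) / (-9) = -8669 / 9072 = -0.96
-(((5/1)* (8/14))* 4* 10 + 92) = -1444/7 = -206.29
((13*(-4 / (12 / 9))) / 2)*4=-78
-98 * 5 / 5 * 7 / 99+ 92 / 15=-394 / 495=-0.80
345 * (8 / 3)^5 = 3768320 / 81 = 46522.47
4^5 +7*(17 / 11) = 1034.82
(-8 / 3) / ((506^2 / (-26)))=52 / 192027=0.00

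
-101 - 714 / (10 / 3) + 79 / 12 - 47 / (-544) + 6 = -2468647 / 8160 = -302.53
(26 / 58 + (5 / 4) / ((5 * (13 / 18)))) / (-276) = -599 / 208104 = -0.00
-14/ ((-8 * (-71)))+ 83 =82.98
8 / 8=1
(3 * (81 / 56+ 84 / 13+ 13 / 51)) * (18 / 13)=2727639 / 80444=33.91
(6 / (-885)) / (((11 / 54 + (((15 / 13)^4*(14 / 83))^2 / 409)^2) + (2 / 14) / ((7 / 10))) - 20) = 27955834318503239588101710267372972 / 80788214095767823472460671672041101895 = 0.00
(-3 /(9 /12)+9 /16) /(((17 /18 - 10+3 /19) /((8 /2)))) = 9405 /6086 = 1.55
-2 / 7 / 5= -2 / 35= -0.06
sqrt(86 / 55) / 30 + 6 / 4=sqrt(4730) / 1650 + 3 / 2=1.54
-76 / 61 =-1.25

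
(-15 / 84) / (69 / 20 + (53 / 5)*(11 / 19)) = -475 / 25501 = -0.02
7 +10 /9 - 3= 46 /9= 5.11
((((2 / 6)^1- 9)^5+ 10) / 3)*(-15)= 59394730 / 243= 244422.76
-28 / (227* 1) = -28 / 227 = -0.12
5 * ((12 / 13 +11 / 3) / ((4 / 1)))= 895 / 156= 5.74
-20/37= -0.54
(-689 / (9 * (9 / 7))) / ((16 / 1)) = -4823 / 1296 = -3.72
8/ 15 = 0.53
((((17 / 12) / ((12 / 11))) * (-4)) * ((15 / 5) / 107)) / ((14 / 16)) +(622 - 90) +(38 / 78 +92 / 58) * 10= 156030120 / 282373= 552.57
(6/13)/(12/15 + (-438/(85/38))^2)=21675/1800685354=0.00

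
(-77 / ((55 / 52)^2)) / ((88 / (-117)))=276822 / 3025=91.51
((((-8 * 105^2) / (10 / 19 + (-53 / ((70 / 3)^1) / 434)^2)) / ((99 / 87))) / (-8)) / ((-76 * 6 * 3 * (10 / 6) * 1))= -8.07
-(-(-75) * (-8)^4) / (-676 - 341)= 102400 / 339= 302.06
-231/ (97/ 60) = -13860/ 97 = -142.89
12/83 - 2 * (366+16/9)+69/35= -19175777/26145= -733.44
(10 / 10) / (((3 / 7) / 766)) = 5362 / 3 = 1787.33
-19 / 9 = -2.11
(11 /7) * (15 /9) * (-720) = -13200 /7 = -1885.71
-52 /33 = -1.58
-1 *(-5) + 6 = 11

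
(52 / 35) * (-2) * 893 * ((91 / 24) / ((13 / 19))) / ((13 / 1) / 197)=-3342499 / 15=-222833.27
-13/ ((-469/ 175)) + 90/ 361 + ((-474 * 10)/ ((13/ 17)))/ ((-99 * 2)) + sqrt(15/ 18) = sqrt(30)/ 6 + 377750705/ 10376223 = 37.32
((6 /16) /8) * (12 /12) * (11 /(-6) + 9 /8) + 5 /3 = 2509 /1536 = 1.63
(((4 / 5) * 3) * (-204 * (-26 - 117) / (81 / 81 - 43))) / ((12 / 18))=-2500.46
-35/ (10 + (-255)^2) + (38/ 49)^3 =712896561/ 1530260543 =0.47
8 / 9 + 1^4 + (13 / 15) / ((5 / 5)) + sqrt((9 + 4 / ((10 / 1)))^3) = 31.58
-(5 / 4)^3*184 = -2875 / 8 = -359.38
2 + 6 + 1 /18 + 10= 325 /18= 18.06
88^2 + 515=8259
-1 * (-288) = 288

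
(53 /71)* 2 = 106 /71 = 1.49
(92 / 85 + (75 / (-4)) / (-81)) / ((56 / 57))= 32737 / 24480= 1.34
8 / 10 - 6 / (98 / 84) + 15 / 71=-10267 / 2485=-4.13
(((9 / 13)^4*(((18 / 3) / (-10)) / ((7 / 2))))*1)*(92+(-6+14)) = -787320 / 199927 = -3.94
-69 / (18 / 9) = -69 / 2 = -34.50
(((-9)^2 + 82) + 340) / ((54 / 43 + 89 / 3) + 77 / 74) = 4801638 / 305119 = 15.74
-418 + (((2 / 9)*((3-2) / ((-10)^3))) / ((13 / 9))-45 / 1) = -3009501 / 6500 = -463.00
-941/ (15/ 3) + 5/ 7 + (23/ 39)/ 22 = -5629391/ 30030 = -187.46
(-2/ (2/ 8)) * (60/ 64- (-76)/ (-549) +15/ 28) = -82073/ 7686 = -10.68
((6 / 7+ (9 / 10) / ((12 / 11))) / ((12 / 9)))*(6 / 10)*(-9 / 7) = -0.97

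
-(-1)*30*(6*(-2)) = -360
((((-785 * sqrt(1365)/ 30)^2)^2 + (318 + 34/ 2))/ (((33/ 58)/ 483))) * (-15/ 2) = -2936400446146011425/ 528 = -5561364481337142.85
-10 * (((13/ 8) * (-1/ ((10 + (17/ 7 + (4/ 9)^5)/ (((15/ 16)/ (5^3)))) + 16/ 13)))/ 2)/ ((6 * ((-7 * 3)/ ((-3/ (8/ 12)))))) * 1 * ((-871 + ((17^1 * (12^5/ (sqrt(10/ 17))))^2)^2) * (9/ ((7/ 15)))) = 18700048313528938308072249042537095121/ 1218167873216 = 15350961657000726524791620.00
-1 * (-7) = 7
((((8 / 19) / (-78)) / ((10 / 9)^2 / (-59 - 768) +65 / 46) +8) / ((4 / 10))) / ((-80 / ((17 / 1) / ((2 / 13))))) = -9127525403 / 330566180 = -27.61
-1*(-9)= 9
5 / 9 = 0.56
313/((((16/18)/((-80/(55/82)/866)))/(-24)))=5543856/4763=1163.94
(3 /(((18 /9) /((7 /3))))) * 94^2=30926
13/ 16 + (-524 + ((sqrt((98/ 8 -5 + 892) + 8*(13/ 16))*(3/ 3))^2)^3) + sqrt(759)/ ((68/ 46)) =23*sqrt(759)/ 34 + 47555931883/ 64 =743061454.31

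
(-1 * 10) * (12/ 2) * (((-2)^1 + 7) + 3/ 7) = -2280/ 7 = -325.71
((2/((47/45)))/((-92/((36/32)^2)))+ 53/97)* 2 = 6979939/6710848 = 1.04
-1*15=-15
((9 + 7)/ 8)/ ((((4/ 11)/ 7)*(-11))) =-7/ 2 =-3.50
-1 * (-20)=20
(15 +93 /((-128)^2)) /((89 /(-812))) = -49908159 /364544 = -136.91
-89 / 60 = -1.48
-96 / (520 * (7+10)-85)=-96 / 8755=-0.01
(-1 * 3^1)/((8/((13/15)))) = -13/40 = -0.32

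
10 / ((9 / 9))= 10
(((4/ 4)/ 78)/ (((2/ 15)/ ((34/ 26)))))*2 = 85/ 338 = 0.25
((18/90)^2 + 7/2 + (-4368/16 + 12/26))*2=-174849/325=-538.00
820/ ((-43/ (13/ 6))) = -5330/ 129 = -41.32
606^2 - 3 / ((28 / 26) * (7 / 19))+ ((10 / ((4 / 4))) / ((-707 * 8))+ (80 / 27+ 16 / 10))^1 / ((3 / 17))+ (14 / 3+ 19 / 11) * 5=367286.26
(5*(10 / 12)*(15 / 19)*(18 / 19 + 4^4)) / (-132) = -305125 / 47652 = -6.40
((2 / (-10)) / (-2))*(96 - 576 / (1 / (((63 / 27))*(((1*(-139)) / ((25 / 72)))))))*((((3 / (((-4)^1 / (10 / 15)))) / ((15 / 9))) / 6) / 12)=-140137 / 625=-224.22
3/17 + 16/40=49/85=0.58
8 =8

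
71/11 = 6.45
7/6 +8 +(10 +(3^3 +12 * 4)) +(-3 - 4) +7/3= 179/2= 89.50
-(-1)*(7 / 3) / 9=7 / 27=0.26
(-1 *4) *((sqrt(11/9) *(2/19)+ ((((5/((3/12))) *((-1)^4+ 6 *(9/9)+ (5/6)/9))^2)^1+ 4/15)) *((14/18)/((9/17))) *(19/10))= -331668224384/1476225-476 *sqrt(11)/1215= -224674.52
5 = 5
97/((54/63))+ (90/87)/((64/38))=158383/1392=113.78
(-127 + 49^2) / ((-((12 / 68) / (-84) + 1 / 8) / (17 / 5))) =-12267472 / 195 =-62910.11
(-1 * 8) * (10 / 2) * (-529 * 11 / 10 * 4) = 93104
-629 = -629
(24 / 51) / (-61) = -8 / 1037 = -0.01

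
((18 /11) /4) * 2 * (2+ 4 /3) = 30 /11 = 2.73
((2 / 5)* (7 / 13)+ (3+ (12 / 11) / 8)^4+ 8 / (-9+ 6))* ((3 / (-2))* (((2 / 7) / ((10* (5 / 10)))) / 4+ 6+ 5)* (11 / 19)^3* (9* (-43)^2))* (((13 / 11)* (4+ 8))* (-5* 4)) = 165822043633535691 / 116191460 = 1427144848.97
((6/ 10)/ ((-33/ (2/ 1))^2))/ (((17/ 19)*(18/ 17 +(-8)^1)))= -38/ 107085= -0.00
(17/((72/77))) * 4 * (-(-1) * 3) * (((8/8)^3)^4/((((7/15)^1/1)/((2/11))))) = 85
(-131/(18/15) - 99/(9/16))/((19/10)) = -8555/57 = -150.09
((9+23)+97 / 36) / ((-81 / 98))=-61201 / 1458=-41.98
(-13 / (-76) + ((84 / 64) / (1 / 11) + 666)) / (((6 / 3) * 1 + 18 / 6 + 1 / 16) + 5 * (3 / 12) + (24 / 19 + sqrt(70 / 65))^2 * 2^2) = 9320780789905 / 144267501799 - 2982927866880 * sqrt(182) / 1009872512593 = 24.76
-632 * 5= -3160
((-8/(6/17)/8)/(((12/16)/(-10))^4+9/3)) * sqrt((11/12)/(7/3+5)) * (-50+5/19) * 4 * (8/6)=3046400000 * sqrt(2)/48640513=88.57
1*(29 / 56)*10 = 145 / 28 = 5.18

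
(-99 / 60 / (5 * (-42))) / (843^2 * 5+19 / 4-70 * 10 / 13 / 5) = 143 / 64668949450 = 0.00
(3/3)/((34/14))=7/17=0.41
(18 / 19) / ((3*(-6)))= -1 / 19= -0.05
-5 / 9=-0.56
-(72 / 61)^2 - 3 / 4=-2.14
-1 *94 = -94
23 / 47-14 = -635 / 47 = -13.51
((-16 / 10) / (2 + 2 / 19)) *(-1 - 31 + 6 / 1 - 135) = 3059 / 25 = 122.36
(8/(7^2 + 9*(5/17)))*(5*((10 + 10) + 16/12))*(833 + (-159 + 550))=20223.42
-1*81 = -81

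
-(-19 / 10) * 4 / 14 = 19 / 35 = 0.54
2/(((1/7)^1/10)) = 140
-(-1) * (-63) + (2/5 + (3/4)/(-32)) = -62.62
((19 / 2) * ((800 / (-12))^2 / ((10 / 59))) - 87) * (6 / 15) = 4482434 / 45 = 99609.64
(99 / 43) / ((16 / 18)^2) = 8019 / 2752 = 2.91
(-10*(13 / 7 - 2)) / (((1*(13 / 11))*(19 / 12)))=1320 / 1729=0.76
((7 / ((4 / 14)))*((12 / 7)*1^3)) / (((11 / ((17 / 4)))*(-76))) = -357 / 1672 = -0.21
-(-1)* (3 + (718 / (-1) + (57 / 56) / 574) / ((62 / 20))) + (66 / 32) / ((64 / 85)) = -14404760717 / 63773696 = -225.87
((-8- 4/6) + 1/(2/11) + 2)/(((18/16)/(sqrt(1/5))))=-28 * sqrt(5)/135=-0.46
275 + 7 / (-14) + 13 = 575 / 2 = 287.50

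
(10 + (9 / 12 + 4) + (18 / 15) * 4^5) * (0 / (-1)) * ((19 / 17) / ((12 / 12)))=0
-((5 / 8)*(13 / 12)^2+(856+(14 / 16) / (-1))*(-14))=13790611 / 1152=11971.02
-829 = -829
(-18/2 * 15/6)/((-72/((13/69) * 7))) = 455/1104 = 0.41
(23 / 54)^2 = 529 / 2916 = 0.18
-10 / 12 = -5 / 6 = -0.83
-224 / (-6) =112 / 3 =37.33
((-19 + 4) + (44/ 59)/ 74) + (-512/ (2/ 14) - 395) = -8718880/ 2183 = -3993.99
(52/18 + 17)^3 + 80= 5793659/729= 7947.41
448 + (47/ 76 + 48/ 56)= 239121/ 532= 449.48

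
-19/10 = -1.90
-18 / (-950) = 9 / 475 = 0.02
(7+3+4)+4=18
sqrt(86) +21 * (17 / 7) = sqrt(86) +51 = 60.27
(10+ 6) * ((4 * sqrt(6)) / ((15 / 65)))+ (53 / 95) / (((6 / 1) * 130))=53 / 74100+ 832 * sqrt(6) / 3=679.33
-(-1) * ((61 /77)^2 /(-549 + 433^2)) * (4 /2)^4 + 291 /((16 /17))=309.19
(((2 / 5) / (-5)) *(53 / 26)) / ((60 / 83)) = -0.23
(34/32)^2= 289/256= 1.13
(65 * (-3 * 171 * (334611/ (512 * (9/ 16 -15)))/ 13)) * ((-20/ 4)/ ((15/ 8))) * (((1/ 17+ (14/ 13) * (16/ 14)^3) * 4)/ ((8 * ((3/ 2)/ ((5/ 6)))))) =-56236791375/ 392392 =-143317.88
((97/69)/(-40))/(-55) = 97/151800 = 0.00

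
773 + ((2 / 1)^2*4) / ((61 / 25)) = 47553 / 61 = 779.56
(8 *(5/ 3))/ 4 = 10/ 3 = 3.33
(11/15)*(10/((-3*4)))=-11/18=-0.61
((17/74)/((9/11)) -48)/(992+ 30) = -31781/680652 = -0.05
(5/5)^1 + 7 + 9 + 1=18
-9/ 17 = -0.53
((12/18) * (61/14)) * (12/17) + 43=5361/119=45.05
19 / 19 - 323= -322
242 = 242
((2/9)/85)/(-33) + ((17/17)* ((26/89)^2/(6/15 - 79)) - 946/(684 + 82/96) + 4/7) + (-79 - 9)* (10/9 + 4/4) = -1124733694033563962/6027872584293945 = -186.59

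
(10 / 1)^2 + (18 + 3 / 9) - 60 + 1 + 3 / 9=59.67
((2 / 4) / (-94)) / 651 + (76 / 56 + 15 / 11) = 3662887 / 1346268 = 2.72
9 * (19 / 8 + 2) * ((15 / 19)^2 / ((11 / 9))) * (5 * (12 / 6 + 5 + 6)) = 41461875 / 31768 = 1305.15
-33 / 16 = -2.06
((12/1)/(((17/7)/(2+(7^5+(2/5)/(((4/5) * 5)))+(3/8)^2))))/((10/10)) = 83057.42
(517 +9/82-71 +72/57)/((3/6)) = 697007/779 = 894.75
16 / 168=2 / 21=0.10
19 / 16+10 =179 / 16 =11.19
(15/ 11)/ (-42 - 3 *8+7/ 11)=-0.02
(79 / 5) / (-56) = -79 / 280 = -0.28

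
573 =573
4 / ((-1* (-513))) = 4 / 513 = 0.01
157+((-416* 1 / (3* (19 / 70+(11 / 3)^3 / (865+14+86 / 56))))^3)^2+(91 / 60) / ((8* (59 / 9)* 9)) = 8442800334386346107539362260595114155353112373746755771 / 1462950548126039446351442540350628226720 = 5771077050554522.74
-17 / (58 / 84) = -714 / 29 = -24.62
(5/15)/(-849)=-1/2547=-0.00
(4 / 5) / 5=4 / 25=0.16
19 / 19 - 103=-102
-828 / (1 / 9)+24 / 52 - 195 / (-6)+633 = -176437 / 26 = -6786.04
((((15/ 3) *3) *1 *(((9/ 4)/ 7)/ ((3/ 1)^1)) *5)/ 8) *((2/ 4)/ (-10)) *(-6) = 135/ 448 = 0.30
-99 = -99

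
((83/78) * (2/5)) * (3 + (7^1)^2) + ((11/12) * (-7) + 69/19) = 22057/1140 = 19.35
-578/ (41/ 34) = -19652/ 41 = -479.32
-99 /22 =-9 /2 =-4.50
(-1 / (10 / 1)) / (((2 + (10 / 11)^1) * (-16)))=11 / 5120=0.00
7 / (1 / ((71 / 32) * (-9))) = -4473 / 32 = -139.78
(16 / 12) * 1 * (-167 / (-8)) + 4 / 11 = 1861 / 66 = 28.20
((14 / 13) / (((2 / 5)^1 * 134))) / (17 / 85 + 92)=175 / 803062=0.00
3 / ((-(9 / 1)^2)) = -1 / 27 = -0.04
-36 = -36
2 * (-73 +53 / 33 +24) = -3128 / 33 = -94.79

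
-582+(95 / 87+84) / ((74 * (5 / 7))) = -18682759 / 32190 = -580.39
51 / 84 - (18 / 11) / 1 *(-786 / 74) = 17.99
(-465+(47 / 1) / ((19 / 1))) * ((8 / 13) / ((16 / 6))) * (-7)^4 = -4869228 / 19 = -256275.16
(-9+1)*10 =-80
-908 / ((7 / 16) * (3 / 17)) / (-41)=246976 / 861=286.85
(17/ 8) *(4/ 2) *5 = 85/ 4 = 21.25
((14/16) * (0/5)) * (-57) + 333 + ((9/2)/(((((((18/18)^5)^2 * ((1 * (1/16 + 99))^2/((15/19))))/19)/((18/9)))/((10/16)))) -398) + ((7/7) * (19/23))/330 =-49567781099/762711510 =-64.99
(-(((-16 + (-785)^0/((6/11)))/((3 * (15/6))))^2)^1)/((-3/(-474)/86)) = -3926932/81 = -48480.64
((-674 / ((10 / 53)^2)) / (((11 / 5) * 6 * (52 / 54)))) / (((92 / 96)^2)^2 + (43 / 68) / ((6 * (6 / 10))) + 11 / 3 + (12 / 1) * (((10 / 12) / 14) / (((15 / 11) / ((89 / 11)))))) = -42046136004096 / 251913621245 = -166.91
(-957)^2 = 915849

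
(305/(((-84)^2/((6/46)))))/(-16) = -305/865536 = -0.00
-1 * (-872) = 872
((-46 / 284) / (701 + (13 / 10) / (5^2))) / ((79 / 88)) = -23000 / 89368197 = -0.00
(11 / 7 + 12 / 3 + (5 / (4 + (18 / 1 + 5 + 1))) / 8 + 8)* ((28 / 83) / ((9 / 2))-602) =-32598755 / 3984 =-8182.42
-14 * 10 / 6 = -70 / 3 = -23.33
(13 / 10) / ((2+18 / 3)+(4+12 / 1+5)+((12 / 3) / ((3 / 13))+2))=39 / 1450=0.03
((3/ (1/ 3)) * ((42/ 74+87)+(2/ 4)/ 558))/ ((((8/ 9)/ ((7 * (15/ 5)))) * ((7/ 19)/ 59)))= 109441749159/ 36704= 2981739.02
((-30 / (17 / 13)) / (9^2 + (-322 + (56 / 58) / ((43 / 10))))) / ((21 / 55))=8916050 / 35729393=0.25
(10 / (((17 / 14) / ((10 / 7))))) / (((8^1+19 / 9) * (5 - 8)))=-600 / 1547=-0.39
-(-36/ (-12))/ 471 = -1/ 157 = -0.01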